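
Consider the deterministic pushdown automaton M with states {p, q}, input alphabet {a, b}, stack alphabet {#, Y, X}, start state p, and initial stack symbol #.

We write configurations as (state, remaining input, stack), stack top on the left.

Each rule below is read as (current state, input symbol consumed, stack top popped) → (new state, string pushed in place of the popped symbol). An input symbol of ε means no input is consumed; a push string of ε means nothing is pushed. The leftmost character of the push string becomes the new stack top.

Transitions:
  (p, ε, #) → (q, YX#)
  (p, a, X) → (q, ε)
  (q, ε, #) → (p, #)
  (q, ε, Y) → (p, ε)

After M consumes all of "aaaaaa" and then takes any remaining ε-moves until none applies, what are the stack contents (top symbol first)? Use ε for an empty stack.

(p, aaaaaa, #) ⊢ (q, aaaaaa, YX#) ⊢ (p, aaaaaa, X#) ⊢ (q, aaaaa, #) ⊢ (p, aaaaa, #) ⊢ (q, aaaaa, YX#) ⊢ (p, aaaaa, X#) ⊢ (q, aaaa, #) ⊢ (p, aaaa, #) ⊢ (q, aaaa, YX#) ⊢ (p, aaaa, X#) ⊢ (q, aaa, #) ⊢ (p, aaa, #) ⊢ (q, aaa, YX#) ⊢ (p, aaa, X#) ⊢ (q, aa, #) ⊢ (p, aa, #) ⊢ (q, aa, YX#) ⊢ (p, aa, X#) ⊢ (q, a, #) ⊢ (p, a, #) ⊢ (q, a, YX#) ⊢ (p, a, X#) ⊢ (q, ε, #) ⊢ (p, ε, #) ⊢ (q, ε, YX#) ⊢ (p, ε, X#)
All input consumed in state p with stack X#.

X#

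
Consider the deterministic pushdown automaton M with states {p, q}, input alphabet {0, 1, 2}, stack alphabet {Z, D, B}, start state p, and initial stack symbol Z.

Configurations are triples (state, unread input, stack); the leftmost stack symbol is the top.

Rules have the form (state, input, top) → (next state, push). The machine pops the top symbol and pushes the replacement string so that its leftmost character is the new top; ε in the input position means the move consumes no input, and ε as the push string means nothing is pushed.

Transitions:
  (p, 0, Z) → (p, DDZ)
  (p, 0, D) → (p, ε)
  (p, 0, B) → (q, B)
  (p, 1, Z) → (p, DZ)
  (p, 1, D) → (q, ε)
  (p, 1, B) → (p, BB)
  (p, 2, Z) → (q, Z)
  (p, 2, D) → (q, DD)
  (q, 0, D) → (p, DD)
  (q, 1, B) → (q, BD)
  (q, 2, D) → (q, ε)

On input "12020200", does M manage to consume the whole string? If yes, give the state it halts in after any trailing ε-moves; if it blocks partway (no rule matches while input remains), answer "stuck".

p

(p, 12020200, Z)
  read 1, top Z: go to p, push DZ → (p, 2020200, DZ)
  read 2, top D: go to q, push DD → (q, 020200, DDZ)
  read 0, top D: go to p, push DD → (p, 20200, DDDZ)
  read 2, top D: go to q, push DD → (q, 0200, DDDDZ)
  read 0, top D: go to p, push DD → (p, 200, DDDDDZ)
  read 2, top D: go to q, push DD → (q, 00, DDDDDDZ)
  read 0, top D: go to p, push DD → (p, 0, DDDDDDDZ)
  read 0, top D: go to p, push ε → (p, ε, DDDDDDZ)
All input consumed; M is in state p.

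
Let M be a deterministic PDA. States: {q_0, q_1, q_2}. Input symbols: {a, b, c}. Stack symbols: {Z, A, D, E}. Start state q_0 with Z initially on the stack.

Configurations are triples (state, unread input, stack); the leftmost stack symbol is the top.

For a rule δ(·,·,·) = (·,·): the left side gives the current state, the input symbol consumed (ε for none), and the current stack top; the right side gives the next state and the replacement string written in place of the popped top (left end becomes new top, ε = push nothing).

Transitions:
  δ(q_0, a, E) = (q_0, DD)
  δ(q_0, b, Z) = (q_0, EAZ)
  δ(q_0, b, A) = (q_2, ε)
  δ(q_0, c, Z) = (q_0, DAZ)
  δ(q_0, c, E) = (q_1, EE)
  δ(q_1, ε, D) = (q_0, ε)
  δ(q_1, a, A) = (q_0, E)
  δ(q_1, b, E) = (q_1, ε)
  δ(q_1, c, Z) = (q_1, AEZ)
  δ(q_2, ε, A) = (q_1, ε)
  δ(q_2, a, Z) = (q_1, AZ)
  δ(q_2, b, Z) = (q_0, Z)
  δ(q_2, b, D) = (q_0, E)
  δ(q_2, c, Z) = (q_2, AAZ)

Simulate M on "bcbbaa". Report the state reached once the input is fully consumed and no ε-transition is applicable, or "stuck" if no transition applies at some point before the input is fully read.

q_0

(q_0, bcbbaa, Z)
  read b, top Z: go to q_0, push EAZ → (q_0, cbbaa, EAZ)
  read c, top E: go to q_1, push EE → (q_1, bbaa, EEAZ)
  read b, top E: go to q_1, push ε → (q_1, baa, EAZ)
  read b, top E: go to q_1, push ε → (q_1, aa, AZ)
  read a, top A: go to q_0, push E → (q_0, a, EZ)
  read a, top E: go to q_0, push DD → (q_0, ε, DDZ)
All input consumed; M is in state q_0.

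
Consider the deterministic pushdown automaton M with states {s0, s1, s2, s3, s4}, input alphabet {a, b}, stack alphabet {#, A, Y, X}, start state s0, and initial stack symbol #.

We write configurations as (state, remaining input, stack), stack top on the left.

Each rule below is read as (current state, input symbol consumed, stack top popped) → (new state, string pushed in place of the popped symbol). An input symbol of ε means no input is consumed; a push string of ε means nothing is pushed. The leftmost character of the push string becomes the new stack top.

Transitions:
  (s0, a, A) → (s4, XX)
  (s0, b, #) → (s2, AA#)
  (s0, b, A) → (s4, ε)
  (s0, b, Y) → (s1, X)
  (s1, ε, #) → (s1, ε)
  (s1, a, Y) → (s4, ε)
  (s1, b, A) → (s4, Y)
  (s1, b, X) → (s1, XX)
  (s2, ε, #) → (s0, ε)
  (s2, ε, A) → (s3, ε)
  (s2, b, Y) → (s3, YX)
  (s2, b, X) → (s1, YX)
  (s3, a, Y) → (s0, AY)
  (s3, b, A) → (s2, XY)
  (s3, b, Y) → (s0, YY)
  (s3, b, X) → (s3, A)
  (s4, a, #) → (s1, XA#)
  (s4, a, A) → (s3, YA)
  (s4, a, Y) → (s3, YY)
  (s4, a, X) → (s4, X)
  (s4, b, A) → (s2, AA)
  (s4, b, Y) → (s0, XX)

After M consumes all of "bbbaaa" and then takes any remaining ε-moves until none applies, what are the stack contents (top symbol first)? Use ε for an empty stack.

XY#

(s0, bbbaaa, #) ⊢ (s2, bbaaa, AA#) ⊢ (s3, bbaaa, A#) ⊢ (s2, baaa, XY#) ⊢ (s1, aaa, YXY#) ⊢ (s4, aa, XY#) ⊢ (s4, a, XY#) ⊢ (s4, ε, XY#)
All input consumed in state s4 with stack XY#.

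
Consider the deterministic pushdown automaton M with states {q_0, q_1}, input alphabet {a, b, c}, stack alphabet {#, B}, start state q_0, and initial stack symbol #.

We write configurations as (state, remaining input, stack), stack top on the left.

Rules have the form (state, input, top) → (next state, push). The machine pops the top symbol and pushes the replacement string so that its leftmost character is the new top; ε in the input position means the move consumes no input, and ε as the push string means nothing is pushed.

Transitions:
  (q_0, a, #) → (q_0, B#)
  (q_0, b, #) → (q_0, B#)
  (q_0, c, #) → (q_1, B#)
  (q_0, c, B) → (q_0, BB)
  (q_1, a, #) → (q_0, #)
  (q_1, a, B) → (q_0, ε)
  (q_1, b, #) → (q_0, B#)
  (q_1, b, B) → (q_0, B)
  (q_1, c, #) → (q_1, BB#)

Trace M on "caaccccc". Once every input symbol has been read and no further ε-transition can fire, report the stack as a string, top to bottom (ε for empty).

BBBBBB#

(q_0, caaccccc, #)
  read c, top #: go to q_1, push B# → (q_1, aaccccc, B#)
  read a, top B: go to q_0, push ε → (q_0, accccc, #)
  read a, top #: go to q_0, push B# → (q_0, ccccc, B#)
  read c, top B: go to q_0, push BB → (q_0, cccc, BB#)
  read c, top B: go to q_0, push BB → (q_0, ccc, BBB#)
  read c, top B: go to q_0, push BB → (q_0, cc, BBBB#)
  read c, top B: go to q_0, push BB → (q_0, c, BBBBB#)
  read c, top B: go to q_0, push BB → (q_0, ε, BBBBBB#)
All input consumed in state q_0 with stack BBBBBB#.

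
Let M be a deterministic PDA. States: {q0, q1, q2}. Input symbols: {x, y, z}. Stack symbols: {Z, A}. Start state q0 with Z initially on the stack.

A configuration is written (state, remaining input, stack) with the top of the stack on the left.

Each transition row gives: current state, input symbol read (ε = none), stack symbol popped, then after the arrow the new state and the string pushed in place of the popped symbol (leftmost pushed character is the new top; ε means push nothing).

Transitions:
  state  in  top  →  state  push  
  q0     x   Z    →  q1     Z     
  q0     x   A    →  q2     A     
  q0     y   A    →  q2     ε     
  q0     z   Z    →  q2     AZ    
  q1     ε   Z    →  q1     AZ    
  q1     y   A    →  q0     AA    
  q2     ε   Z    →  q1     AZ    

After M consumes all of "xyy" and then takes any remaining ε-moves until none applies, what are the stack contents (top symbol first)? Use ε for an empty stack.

(q0, xyy, Z)
  read x, top Z: go to q1, push Z → (q1, yy, Z)
  ε-move, top Z: go to q1, push AZ → (q1, yy, AZ)
  read y, top A: go to q0, push AA → (q0, y, AAZ)
  read y, top A: go to q2, push ε → (q2, ε, AZ)
All input consumed in state q2 with stack AZ.

AZ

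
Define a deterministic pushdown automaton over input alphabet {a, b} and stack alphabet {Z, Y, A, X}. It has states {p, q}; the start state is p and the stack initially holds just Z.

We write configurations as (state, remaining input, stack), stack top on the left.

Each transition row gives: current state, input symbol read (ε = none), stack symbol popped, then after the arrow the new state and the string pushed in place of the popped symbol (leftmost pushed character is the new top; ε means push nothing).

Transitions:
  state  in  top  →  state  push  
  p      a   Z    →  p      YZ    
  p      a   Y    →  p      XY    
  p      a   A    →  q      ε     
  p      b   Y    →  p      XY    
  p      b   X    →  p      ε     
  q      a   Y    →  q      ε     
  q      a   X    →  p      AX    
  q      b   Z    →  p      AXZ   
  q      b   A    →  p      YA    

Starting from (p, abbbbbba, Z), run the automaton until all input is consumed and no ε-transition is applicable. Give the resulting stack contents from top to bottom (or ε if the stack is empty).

XYZ

(p, abbbbbba, Z)
  read a, top Z: go to p, push YZ → (p, bbbbbba, YZ)
  read b, top Y: go to p, push XY → (p, bbbbba, XYZ)
  read b, top X: go to p, push ε → (p, bbbba, YZ)
  read b, top Y: go to p, push XY → (p, bbba, XYZ)
  read b, top X: go to p, push ε → (p, bba, YZ)
  read b, top Y: go to p, push XY → (p, ba, XYZ)
  read b, top X: go to p, push ε → (p, a, YZ)
  read a, top Y: go to p, push XY → (p, ε, XYZ)
All input consumed in state p with stack XYZ.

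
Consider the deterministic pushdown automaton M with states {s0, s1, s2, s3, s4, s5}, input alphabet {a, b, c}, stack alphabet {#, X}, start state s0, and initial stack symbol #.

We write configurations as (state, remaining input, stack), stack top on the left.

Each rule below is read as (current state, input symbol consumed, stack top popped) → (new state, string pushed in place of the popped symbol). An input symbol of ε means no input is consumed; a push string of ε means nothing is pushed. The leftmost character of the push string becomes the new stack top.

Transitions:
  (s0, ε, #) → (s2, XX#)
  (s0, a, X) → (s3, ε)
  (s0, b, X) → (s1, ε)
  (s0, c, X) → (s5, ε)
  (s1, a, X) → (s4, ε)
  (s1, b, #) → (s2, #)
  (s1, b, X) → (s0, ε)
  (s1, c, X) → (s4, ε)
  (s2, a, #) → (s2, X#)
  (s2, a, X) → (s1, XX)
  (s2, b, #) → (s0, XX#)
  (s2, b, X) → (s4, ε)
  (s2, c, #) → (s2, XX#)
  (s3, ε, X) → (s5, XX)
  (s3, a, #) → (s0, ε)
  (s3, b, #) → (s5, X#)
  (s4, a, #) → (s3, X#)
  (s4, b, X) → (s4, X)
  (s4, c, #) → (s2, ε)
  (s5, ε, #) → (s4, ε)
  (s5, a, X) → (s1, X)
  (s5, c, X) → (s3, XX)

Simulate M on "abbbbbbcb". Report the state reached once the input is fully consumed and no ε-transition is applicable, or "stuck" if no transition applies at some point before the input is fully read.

stuck

(s0, abbbbbbcb, #)
  ε-move, top #: go to s2, push XX# → (s2, abbbbbbcb, XX#)
  read a, top X: go to s1, push XX → (s1, bbbbbbcb, XXX#)
  read b, top X: go to s0, push ε → (s0, bbbbbcb, XX#)
  read b, top X: go to s1, push ε → (s1, bbbbcb, X#)
  read b, top X: go to s0, push ε → (s0, bbbcb, #)
  ε-move, top #: go to s2, push XX# → (s2, bbbcb, XX#)
  read b, top X: go to s4, push ε → (s4, bbcb, X#)
  read b, top X: go to s4, push X → (s4, bcb, X#)
  read b, top X: go to s4, push X → (s4, cb, X#)
No transition for (s4, c, top X); M blocks with input cb remaining.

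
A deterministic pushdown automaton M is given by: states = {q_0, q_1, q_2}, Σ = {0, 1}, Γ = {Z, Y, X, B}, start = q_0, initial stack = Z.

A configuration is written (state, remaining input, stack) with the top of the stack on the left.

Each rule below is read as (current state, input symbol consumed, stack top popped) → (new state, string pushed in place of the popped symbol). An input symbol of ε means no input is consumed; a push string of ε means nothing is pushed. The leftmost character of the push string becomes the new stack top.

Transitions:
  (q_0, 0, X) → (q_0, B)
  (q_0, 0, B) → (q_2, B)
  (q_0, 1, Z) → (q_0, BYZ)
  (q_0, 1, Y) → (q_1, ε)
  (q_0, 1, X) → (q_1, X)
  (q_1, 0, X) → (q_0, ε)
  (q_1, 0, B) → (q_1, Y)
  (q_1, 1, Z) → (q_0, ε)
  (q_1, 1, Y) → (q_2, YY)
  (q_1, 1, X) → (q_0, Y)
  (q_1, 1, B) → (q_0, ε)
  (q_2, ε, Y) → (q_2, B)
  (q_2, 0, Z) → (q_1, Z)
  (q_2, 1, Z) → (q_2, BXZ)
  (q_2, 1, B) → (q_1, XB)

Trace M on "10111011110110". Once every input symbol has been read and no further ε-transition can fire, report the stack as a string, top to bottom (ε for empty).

BYYYZ

(q_0, 10111011110110, Z) ⊢ (q_0, 0111011110110, BYZ) ⊢ (q_2, 111011110110, BYZ) ⊢ (q_1, 11011110110, XBYZ) ⊢ (q_0, 1011110110, YBYZ) ⊢ (q_1, 011110110, BYZ) ⊢ (q_1, 11110110, YYZ) ⊢ (q_2, 1110110, YYYZ) ⊢ (q_2, 1110110, BYYZ) ⊢ (q_1, 110110, XBYYZ) ⊢ (q_0, 10110, YBYYZ) ⊢ (q_1, 0110, BYYZ) ⊢ (q_1, 110, YYYZ) ⊢ (q_2, 10, YYYYZ) ⊢ (q_2, 10, BYYYZ) ⊢ (q_1, 0, XBYYYZ) ⊢ (q_0, ε, BYYYZ)
All input consumed in state q_0 with stack BYYYZ.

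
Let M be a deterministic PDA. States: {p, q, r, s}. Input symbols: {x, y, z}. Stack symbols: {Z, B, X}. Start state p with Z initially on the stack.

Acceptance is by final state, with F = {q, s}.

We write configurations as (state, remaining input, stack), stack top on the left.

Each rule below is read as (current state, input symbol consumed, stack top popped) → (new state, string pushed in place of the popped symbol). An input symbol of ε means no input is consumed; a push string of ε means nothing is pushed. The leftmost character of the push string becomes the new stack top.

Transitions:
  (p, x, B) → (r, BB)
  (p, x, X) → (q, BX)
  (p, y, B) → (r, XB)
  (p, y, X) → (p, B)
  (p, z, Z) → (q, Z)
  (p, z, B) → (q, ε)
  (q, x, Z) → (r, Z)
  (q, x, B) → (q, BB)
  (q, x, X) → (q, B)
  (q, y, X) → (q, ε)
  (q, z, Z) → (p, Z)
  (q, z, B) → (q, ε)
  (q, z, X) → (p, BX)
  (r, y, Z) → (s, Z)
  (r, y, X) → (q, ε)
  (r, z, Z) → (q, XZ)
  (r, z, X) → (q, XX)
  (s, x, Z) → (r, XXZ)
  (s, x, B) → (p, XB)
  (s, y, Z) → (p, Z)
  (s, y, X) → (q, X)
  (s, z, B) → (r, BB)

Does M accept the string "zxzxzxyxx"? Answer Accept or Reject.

Reject

(p, zxzxzxyxx, Z) ⊢ (q, xzxzxyxx, Z) ⊢ (r, zxzxyxx, Z) ⊢ (q, xzxyxx, XZ) ⊢ (q, zxyxx, BZ) ⊢ (q, xyxx, Z) ⊢ (r, yxx, Z) ⊢ (s, xx, Z) ⊢ (r, x, XXZ)
No transition applies at (r, x, XXZ); input not fully consumed.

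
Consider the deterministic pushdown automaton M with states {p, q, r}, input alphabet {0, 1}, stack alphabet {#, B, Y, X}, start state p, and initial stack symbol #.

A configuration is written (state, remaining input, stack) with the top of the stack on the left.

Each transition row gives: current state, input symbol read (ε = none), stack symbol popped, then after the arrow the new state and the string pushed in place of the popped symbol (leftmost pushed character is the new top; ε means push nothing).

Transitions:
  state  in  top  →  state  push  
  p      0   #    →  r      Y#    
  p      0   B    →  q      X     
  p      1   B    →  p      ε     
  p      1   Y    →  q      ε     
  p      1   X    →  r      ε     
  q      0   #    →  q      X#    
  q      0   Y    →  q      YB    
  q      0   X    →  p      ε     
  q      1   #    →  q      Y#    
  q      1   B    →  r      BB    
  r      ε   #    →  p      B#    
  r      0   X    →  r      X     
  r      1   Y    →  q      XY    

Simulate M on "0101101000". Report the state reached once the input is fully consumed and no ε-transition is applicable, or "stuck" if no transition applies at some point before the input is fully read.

(p, 0101101000, #)
  read 0, top #: go to r, push Y# → (r, 101101000, Y#)
  read 1, top Y: go to q, push XY → (q, 01101000, XY#)
  read 0, top X: go to p, push ε → (p, 1101000, Y#)
  read 1, top Y: go to q, push ε → (q, 101000, #)
  read 1, top #: go to q, push Y# → (q, 01000, Y#)
  read 0, top Y: go to q, push YB → (q, 1000, YB#)
No transition for (q, 1, top Y); M blocks with input 1000 remaining.

stuck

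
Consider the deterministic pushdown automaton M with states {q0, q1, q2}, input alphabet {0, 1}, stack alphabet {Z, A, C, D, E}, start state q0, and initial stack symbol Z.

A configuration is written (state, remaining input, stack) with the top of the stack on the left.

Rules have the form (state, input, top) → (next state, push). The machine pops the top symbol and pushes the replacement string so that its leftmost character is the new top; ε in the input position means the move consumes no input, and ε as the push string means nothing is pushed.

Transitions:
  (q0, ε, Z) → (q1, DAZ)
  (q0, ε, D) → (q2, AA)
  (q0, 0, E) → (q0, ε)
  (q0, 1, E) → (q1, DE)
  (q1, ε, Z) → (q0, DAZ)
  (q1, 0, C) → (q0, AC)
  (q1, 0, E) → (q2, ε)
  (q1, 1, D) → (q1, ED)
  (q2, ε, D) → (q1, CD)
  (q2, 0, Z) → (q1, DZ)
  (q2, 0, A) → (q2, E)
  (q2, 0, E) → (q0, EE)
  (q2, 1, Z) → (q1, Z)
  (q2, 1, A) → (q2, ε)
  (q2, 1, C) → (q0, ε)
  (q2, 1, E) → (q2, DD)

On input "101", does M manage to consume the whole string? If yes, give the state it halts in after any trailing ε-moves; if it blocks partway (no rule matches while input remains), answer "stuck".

stuck

(q0, 101, Z) ⊢ (q1, 101, DAZ) ⊢ (q1, 01, EDAZ) ⊢ (q2, 1, DAZ) ⊢ (q1, 1, CDAZ)
No transition for (q1, 1, top C); M blocks with input 1 remaining.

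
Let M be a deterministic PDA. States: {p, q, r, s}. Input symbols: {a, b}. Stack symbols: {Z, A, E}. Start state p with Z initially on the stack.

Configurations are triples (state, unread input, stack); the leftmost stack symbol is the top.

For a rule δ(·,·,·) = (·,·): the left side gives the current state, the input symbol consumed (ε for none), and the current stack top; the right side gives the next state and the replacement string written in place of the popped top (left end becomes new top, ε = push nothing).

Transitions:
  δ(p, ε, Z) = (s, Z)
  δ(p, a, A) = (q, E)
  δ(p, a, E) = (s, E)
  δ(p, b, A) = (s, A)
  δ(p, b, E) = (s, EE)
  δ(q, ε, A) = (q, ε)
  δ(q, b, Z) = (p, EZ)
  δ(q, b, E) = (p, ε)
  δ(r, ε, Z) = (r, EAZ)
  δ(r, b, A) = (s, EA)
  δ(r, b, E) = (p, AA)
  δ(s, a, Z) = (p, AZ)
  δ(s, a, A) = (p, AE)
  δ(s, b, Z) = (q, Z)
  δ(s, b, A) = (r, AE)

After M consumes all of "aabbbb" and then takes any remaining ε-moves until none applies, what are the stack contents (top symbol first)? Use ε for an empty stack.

EEZ

(p, aabbbb, Z)
  ε-move, top Z: go to s, push Z → (s, aabbbb, Z)
  read a, top Z: go to p, push AZ → (p, abbbb, AZ)
  read a, top A: go to q, push E → (q, bbbb, EZ)
  read b, top E: go to p, push ε → (p, bbb, Z)
  ε-move, top Z: go to s, push Z → (s, bbb, Z)
  read b, top Z: go to q, push Z → (q, bb, Z)
  read b, top Z: go to p, push EZ → (p, b, EZ)
  read b, top E: go to s, push EE → (s, ε, EEZ)
All input consumed in state s with stack EEZ.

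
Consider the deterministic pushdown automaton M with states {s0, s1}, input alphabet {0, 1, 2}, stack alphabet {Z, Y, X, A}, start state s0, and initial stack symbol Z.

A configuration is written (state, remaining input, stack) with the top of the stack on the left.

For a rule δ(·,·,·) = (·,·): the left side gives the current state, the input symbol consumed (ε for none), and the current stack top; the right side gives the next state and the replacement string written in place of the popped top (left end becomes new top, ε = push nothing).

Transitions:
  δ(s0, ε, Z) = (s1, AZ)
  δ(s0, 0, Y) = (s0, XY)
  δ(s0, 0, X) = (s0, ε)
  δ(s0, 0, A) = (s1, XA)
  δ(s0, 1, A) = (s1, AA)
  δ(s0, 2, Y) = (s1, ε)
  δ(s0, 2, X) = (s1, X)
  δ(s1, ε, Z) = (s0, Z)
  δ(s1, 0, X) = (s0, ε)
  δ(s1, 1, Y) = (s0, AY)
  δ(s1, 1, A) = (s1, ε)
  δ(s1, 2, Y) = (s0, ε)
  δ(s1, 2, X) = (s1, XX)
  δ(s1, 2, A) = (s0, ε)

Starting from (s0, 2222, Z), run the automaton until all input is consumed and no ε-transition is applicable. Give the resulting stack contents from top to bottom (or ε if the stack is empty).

AZ

(s0, 2222, Z)
  ε-move, top Z: go to s1, push AZ → (s1, 2222, AZ)
  read 2, top A: go to s0, push ε → (s0, 222, Z)
  ε-move, top Z: go to s1, push AZ → (s1, 222, AZ)
  read 2, top A: go to s0, push ε → (s0, 22, Z)
  ε-move, top Z: go to s1, push AZ → (s1, 22, AZ)
  read 2, top A: go to s0, push ε → (s0, 2, Z)
  ε-move, top Z: go to s1, push AZ → (s1, 2, AZ)
  read 2, top A: go to s0, push ε → (s0, ε, Z)
  ε-move, top Z: go to s1, push AZ → (s1, ε, AZ)
All input consumed in state s1 with stack AZ.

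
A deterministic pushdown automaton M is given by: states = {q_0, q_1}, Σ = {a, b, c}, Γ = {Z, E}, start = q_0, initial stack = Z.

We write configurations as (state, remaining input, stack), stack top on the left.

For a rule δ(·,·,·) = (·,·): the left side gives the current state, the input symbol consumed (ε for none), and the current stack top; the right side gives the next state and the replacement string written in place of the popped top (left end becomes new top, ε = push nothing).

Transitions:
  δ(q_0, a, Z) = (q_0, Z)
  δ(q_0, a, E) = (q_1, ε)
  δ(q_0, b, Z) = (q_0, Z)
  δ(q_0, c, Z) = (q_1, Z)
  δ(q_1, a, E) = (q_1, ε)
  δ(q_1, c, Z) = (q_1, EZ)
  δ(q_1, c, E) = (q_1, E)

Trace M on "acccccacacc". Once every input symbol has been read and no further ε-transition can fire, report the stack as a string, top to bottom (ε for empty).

(q_0, acccccacacc, Z)
  read a, top Z: go to q_0, push Z → (q_0, cccccacacc, Z)
  read c, top Z: go to q_1, push Z → (q_1, ccccacacc, Z)
  read c, top Z: go to q_1, push EZ → (q_1, cccacacc, EZ)
  read c, top E: go to q_1, push E → (q_1, ccacacc, EZ)
  read c, top E: go to q_1, push E → (q_1, cacacc, EZ)
  read c, top E: go to q_1, push E → (q_1, acacc, EZ)
  read a, top E: go to q_1, push ε → (q_1, cacc, Z)
  read c, top Z: go to q_1, push EZ → (q_1, acc, EZ)
  read a, top E: go to q_1, push ε → (q_1, cc, Z)
  read c, top Z: go to q_1, push EZ → (q_1, c, EZ)
  read c, top E: go to q_1, push E → (q_1, ε, EZ)
All input consumed in state q_1 with stack EZ.

EZ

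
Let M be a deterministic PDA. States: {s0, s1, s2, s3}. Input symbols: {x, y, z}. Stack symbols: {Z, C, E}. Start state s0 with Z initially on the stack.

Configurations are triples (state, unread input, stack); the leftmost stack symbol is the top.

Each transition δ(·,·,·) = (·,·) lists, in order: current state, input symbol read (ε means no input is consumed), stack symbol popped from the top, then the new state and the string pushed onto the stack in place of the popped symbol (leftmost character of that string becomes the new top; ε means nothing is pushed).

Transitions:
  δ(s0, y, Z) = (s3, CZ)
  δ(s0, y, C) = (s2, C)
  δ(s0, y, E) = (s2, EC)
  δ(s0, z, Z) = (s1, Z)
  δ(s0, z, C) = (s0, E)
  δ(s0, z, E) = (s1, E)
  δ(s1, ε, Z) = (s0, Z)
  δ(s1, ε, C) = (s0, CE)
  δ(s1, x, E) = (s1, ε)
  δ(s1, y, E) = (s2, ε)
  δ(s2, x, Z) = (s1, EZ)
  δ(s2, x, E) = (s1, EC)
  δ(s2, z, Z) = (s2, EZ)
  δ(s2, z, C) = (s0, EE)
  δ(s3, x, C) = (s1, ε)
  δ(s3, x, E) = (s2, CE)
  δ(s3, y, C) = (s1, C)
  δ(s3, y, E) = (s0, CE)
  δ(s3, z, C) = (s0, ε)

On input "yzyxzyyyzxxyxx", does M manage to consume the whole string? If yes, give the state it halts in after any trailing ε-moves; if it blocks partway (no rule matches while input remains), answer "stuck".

(s0, yzyxzyyyzxxyxx, Z)
  read y, top Z: go to s3, push CZ → (s3, zyxzyyyzxxyxx, CZ)
  read z, top C: go to s0, push ε → (s0, yxzyyyzxxyxx, Z)
  read y, top Z: go to s3, push CZ → (s3, xzyyyzxxyxx, CZ)
  read x, top C: go to s1, push ε → (s1, zyyyzxxyxx, Z)
  ε-move, top Z: go to s0, push Z → (s0, zyyyzxxyxx, Z)
  read z, top Z: go to s1, push Z → (s1, yyyzxxyxx, Z)
  ε-move, top Z: go to s0, push Z → (s0, yyyzxxyxx, Z)
  read y, top Z: go to s3, push CZ → (s3, yyzxxyxx, CZ)
  read y, top C: go to s1, push C → (s1, yzxxyxx, CZ)
  ε-move, top C: go to s0, push CE → (s0, yzxxyxx, CEZ)
  read y, top C: go to s2, push C → (s2, zxxyxx, CEZ)
  read z, top C: go to s0, push EE → (s0, xxyxx, EEEZ)
No transition for (s0, x, top E); M blocks with input xxyxx remaining.

stuck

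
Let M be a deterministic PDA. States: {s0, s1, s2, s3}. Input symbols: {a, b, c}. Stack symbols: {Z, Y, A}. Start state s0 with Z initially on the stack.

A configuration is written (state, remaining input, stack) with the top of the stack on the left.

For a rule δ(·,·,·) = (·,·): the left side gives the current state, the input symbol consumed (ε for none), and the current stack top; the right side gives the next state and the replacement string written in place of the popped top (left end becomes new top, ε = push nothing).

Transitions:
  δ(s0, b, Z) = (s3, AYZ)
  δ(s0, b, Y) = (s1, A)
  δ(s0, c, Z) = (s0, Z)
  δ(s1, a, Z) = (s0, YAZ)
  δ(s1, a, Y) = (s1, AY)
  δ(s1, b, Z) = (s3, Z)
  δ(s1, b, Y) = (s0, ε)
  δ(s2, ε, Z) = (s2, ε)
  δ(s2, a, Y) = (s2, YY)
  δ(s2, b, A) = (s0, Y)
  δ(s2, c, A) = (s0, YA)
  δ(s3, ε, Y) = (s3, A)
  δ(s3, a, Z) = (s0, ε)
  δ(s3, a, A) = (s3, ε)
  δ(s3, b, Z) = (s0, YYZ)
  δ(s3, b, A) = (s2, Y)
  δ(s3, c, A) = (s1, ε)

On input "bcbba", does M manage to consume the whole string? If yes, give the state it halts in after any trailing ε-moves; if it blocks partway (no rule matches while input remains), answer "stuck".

(s0, bcbba, Z)
  read b, top Z: go to s3, push AYZ → (s3, cbba, AYZ)
  read c, top A: go to s1, push ε → (s1, bba, YZ)
  read b, top Y: go to s0, push ε → (s0, ba, Z)
  read b, top Z: go to s3, push AYZ → (s3, a, AYZ)
  read a, top A: go to s3, push ε → (s3, ε, YZ)
  ε-move, top Y: go to s3, push A → (s3, ε, AZ)
All input consumed; M is in state s3.

s3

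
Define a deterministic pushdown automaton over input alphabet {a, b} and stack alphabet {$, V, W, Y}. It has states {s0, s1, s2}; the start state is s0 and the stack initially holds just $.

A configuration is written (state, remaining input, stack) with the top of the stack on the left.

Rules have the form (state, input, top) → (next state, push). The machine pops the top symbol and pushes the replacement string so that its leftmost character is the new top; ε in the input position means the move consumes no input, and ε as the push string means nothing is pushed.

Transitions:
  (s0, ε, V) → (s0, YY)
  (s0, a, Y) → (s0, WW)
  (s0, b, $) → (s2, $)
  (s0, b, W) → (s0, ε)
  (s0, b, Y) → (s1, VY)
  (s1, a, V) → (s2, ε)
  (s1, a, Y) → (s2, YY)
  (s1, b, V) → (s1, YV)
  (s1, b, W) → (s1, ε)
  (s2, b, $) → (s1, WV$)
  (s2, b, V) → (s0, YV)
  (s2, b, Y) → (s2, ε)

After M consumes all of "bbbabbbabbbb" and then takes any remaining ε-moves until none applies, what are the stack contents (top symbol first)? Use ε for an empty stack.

(s0, bbbabbbabbbb, $)
  read b, top $: go to s2, push $ → (s2, bbabbbabbbb, $)
  read b, top $: go to s1, push WV$ → (s1, babbbabbbb, WV$)
  read b, top W: go to s1, push ε → (s1, abbbabbbb, V$)
  read a, top V: go to s2, push ε → (s2, bbbabbbb, $)
  read b, top $: go to s1, push WV$ → (s1, bbabbbb, WV$)
  read b, top W: go to s1, push ε → (s1, babbbb, V$)
  read b, top V: go to s1, push YV → (s1, abbbb, YV$)
  read a, top Y: go to s2, push YY → (s2, bbbb, YYV$)
  read b, top Y: go to s2, push ε → (s2, bbb, YV$)
  read b, top Y: go to s2, push ε → (s2, bb, V$)
  read b, top V: go to s0, push YV → (s0, b, YV$)
  read b, top Y: go to s1, push VY → (s1, ε, VYV$)
All input consumed in state s1 with stack VYV$.

VYV$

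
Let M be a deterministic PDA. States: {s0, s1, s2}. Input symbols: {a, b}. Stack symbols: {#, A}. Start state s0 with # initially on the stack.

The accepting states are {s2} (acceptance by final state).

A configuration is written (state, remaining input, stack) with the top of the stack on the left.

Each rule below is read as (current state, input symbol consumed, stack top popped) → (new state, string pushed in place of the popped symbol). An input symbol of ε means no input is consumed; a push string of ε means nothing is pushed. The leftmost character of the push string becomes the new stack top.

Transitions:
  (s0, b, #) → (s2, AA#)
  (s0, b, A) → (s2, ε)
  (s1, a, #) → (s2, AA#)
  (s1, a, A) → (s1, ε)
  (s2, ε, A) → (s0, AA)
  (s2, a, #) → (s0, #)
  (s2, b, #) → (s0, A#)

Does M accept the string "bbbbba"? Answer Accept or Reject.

(s0, bbbbba, #)
  read b, top #: go to s2, push AA# → (s2, bbbba, AA#)
  ε-move, top A: go to s0, push AA → (s0, bbbba, AAA#)
  read b, top A: go to s2, push ε → (s2, bbba, AA#)
  ε-move, top A: go to s0, push AA → (s0, bbba, AAA#)
  read b, top A: go to s2, push ε → (s2, bba, AA#)
  ε-move, top A: go to s0, push AA → (s0, bba, AAA#)
  read b, top A: go to s2, push ε → (s2, ba, AA#)
  ε-move, top A: go to s0, push AA → (s0, ba, AAA#)
  read b, top A: go to s2, push ε → (s2, a, AA#)
  ε-move, top A: go to s0, push AA → (s0, a, AAA#)
No transition applies at (s0, a, AAA#); input not fully consumed.

Reject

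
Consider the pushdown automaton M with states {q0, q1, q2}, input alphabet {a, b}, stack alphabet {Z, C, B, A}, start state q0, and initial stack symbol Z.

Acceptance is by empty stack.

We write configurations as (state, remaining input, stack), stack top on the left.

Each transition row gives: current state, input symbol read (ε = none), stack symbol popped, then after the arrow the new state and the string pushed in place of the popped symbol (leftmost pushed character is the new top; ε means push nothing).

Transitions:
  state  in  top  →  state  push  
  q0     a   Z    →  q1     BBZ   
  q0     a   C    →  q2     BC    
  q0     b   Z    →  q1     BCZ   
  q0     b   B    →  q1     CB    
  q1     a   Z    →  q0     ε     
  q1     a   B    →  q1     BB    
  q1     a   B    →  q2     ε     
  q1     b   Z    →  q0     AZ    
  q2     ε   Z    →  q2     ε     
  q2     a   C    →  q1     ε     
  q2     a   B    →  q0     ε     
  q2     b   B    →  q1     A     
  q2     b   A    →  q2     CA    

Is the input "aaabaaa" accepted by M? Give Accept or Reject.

Accept

One accepting computation: (q0, aaabaaa, Z) ⊢ (q1, aabaaa, BBZ) ⊢ (q2, abaaa, BZ) ⊢ (q0, baaa, Z) ⊢ (q1, aaa, BCZ) ⊢ (q2, aa, CZ) ⊢ (q1, a, Z) ⊢ (q0, ε, ε)
All input consumed and the stack is empty.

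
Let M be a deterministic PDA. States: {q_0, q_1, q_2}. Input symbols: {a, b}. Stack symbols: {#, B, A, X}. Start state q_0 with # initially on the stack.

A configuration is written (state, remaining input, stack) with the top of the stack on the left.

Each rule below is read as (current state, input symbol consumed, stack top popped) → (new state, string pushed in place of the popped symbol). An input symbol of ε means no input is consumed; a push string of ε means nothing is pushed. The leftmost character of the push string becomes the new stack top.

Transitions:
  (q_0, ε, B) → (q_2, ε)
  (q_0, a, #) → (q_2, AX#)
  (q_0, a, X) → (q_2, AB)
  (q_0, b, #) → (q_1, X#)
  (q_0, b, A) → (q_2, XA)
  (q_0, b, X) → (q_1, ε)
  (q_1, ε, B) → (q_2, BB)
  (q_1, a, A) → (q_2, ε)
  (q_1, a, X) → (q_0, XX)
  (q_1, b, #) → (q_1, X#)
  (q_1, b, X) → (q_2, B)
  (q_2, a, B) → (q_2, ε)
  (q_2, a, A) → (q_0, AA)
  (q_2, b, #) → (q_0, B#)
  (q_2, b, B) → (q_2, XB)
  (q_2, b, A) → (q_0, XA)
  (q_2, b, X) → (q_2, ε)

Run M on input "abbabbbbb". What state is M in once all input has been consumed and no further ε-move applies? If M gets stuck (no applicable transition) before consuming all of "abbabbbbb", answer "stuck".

(q_0, abbabbbbb, #)
  read a, top #: go to q_2, push AX# → (q_2, bbabbbbb, AX#)
  read b, top A: go to q_0, push XA → (q_0, babbbbb, XAX#)
  read b, top X: go to q_1, push ε → (q_1, abbbbb, AX#)
  read a, top A: go to q_2, push ε → (q_2, bbbbb, X#)
  read b, top X: go to q_2, push ε → (q_2, bbbb, #)
  read b, top #: go to q_0, push B# → (q_0, bbb, B#)
  ε-move, top B: go to q_2, push ε → (q_2, bbb, #)
  read b, top #: go to q_0, push B# → (q_0, bb, B#)
  ε-move, top B: go to q_2, push ε → (q_2, bb, #)
  read b, top #: go to q_0, push B# → (q_0, b, B#)
  ε-move, top B: go to q_2, push ε → (q_2, b, #)
  read b, top #: go to q_0, push B# → (q_0, ε, B#)
  ε-move, top B: go to q_2, push ε → (q_2, ε, #)
All input consumed; M is in state q_2.

q_2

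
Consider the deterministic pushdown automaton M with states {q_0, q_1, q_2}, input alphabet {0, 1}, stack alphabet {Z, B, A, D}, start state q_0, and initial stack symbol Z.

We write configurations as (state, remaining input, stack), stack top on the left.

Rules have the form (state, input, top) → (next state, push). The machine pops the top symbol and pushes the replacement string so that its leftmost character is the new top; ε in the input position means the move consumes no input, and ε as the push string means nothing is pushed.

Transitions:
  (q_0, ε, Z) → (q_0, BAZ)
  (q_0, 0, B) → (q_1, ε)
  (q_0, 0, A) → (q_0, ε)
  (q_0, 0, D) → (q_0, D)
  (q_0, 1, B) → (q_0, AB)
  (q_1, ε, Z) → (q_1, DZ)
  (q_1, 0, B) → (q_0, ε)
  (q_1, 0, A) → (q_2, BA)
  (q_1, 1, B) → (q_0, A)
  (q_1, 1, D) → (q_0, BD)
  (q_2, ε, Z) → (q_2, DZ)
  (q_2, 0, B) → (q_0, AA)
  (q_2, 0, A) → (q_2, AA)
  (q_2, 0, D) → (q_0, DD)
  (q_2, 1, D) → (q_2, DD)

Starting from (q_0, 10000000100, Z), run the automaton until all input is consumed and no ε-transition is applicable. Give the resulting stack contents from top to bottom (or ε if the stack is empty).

(q_0, 10000000100, Z) ⊢ (q_0, 10000000100, BAZ) ⊢ (q_0, 0000000100, ABAZ) ⊢ (q_0, 000000100, BAZ) ⊢ (q_1, 00000100, AZ) ⊢ (q_2, 0000100, BAZ) ⊢ (q_0, 000100, AAAZ) ⊢ (q_0, 00100, AAZ) ⊢ (q_0, 0100, AZ) ⊢ (q_0, 100, Z) ⊢ (q_0, 100, BAZ) ⊢ (q_0, 00, ABAZ) ⊢ (q_0, 0, BAZ) ⊢ (q_1, ε, AZ)
All input consumed in state q_1 with stack AZ.

AZ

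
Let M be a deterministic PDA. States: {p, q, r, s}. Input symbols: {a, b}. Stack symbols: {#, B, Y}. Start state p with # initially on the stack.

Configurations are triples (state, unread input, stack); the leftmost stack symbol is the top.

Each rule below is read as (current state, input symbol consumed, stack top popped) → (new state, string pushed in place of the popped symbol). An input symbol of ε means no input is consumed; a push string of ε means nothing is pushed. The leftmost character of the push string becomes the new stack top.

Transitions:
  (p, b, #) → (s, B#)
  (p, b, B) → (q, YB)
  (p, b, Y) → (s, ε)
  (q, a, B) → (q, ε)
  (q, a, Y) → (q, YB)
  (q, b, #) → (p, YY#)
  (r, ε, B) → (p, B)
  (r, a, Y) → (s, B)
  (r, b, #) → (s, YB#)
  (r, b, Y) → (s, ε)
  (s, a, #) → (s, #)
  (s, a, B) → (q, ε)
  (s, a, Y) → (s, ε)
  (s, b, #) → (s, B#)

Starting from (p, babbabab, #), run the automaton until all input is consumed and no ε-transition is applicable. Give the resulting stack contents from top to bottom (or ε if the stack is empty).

(p, babbabab, #)
  read b, top #: go to s, push B# → (s, abbabab, B#)
  read a, top B: go to q, push ε → (q, bbabab, #)
  read b, top #: go to p, push YY# → (p, babab, YY#)
  read b, top Y: go to s, push ε → (s, abab, Y#)
  read a, top Y: go to s, push ε → (s, bab, #)
  read b, top #: go to s, push B# → (s, ab, B#)
  read a, top B: go to q, push ε → (q, b, #)
  read b, top #: go to p, push YY# → (p, ε, YY#)
All input consumed in state p with stack YY#.

YY#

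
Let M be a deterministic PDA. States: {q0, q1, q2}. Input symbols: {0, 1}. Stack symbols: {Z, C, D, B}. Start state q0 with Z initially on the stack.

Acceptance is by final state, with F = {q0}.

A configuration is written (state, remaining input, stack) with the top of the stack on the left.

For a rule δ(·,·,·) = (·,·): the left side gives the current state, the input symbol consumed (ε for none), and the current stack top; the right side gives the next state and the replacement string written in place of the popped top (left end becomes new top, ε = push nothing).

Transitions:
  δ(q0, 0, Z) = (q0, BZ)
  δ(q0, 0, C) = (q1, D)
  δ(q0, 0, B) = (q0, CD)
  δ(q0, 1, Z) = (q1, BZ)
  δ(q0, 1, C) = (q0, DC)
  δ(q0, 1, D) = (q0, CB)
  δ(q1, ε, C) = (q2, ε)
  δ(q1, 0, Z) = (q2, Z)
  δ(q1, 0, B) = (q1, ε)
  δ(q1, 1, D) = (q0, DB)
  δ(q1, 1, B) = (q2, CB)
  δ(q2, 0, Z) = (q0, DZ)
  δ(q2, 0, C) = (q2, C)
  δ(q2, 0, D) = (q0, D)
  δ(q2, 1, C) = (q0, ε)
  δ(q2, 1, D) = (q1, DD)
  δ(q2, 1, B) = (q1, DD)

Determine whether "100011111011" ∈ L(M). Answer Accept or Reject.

Accept

(q0, 100011111011, Z)
  read 1, top Z: go to q1, push BZ → (q1, 00011111011, BZ)
  read 0, top B: go to q1, push ε → (q1, 0011111011, Z)
  read 0, top Z: go to q2, push Z → (q2, 011111011, Z)
  read 0, top Z: go to q0, push DZ → (q0, 11111011, DZ)
  read 1, top D: go to q0, push CB → (q0, 1111011, CBZ)
  read 1, top C: go to q0, push DC → (q0, 111011, DCBZ)
  read 1, top D: go to q0, push CB → (q0, 11011, CBCBZ)
  read 1, top C: go to q0, push DC → (q0, 1011, DCBCBZ)
  read 1, top D: go to q0, push CB → (q0, 011, CBCBCBZ)
  read 0, top C: go to q1, push D → (q1, 11, DBCBCBZ)
  read 1, top D: go to q0, push DB → (q0, 1, DBBCBCBZ)
  read 1, top D: go to q0, push CB → (q0, ε, CBBBCBCBZ)
All input consumed; state q0 ∈ F.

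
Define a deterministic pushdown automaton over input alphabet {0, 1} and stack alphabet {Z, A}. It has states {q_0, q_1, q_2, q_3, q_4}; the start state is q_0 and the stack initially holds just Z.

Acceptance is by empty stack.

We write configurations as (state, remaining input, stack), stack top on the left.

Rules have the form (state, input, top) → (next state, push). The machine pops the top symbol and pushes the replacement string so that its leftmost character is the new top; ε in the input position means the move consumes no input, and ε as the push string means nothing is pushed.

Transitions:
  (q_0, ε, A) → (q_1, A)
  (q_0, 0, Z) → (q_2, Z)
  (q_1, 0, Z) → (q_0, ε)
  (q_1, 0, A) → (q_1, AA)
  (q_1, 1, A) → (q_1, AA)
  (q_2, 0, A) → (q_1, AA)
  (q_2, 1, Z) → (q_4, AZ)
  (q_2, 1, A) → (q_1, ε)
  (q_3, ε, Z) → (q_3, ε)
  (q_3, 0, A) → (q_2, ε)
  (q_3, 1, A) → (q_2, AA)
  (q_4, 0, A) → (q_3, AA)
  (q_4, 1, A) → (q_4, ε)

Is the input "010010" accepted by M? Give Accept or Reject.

(q_0, 010010, Z)
  read 0, top Z: go to q_2, push Z → (q_2, 10010, Z)
  read 1, top Z: go to q_4, push AZ → (q_4, 0010, AZ)
  read 0, top A: go to q_3, push AA → (q_3, 010, AAZ)
  read 0, top A: go to q_2, push ε → (q_2, 10, AZ)
  read 1, top A: go to q_1, push ε → (q_1, 0, Z)
  read 0, top Z: go to q_0, push ε → (q_0, ε, ε)
All input consumed and the stack is empty.

Accept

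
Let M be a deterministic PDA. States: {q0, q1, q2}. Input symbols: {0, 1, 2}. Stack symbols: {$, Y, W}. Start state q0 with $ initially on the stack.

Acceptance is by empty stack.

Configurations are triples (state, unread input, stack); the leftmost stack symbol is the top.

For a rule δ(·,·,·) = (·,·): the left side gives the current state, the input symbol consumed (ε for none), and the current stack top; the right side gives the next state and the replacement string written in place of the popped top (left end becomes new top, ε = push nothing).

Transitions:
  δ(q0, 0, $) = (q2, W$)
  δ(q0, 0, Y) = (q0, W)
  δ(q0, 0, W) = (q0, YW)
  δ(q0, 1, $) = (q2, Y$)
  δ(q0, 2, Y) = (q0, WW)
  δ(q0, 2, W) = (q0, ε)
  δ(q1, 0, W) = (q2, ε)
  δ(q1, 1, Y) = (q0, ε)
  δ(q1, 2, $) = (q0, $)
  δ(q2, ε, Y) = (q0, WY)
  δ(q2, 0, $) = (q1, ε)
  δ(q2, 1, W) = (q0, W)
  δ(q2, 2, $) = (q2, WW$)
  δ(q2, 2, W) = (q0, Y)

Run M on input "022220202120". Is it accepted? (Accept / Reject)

(q0, 022220202120, $)
  read 0, top $: go to q2, push W$ → (q2, 22220202120, W$)
  read 2, top W: go to q0, push Y → (q0, 2220202120, Y$)
  read 2, top Y: go to q0, push WW → (q0, 220202120, WW$)
  read 2, top W: go to q0, push ε → (q0, 20202120, W$)
  read 2, top W: go to q0, push ε → (q0, 0202120, $)
  read 0, top $: go to q2, push W$ → (q2, 202120, W$)
  read 2, top W: go to q0, push Y → (q0, 02120, Y$)
  read 0, top Y: go to q0, push W → (q0, 2120, W$)
  read 2, top W: go to q0, push ε → (q0, 120, $)
  read 1, top $: go to q2, push Y$ → (q2, 20, Y$)
  ε-move, top Y: go to q0, push WY → (q0, 20, WY$)
  read 2, top W: go to q0, push ε → (q0, 0, Y$)
  read 0, top Y: go to q0, push W → (q0, ε, W$)
All input consumed; stack is W$, not empty, and no further ε-move applies.

Reject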